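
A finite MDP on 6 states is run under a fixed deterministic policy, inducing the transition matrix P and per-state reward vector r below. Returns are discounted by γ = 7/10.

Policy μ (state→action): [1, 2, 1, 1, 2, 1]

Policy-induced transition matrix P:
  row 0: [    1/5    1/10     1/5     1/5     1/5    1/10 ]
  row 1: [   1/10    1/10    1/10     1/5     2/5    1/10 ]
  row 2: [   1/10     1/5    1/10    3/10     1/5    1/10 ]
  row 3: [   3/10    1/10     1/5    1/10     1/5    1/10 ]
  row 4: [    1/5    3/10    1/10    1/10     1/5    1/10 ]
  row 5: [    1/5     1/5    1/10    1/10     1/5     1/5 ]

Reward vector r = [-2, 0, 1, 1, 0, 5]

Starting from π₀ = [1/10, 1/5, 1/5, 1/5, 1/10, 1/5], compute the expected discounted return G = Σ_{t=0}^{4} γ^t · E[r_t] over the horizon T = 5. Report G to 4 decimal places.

G = 2.0942

t=0: π = [0.1000, 0.2000, 0.2000, 0.2000, 0.1000, 0.2000], E[r] = 1.2000, γ^t·E[r] = 1.200000, running G = 1.200000
t=1: π = [0.1800, 0.1600, 0.1300, 0.1700, 0.2400, 0.1200], E[r] = 0.5400, γ^t·E[r] = 0.378000, running G = 1.578000
t=2: π = [0.1880, 0.1730, 0.1350, 0.1600, 0.2320, 0.1120], E[r] = 0.4790, γ^t·E[r] = 0.234710, running G = 1.812710
t=3: π = [0.1852, 0.1711, 0.1348, 0.1631, 0.2346, 0.1112], E[r] = 0.4835, γ^t·E[r] = 0.165841, running G = 1.978551
t=4: π = [0.1857, 0.1715, 0.1348, 0.1626, 0.2342, 0.1111], E[r] = 0.4816, γ^t·E[r] = 0.115627, running G = 2.094178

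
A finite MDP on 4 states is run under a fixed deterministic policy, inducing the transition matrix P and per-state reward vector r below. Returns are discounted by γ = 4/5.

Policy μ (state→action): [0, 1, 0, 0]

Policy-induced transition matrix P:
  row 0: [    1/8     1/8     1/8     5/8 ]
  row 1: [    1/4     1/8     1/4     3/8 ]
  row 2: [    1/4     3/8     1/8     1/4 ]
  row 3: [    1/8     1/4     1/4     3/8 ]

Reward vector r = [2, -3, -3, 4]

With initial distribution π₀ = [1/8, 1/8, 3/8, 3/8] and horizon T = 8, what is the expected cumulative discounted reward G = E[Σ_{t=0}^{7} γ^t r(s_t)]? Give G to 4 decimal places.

t=0: π = [0.1250, 0.1250, 0.3750, 0.3750], E[r] = 0.2500, γ^t·E[r] = 0.250000, running G = 0.250000
t=1: π = [0.1875, 0.2656, 0.1875, 0.3594], E[r] = 0.4531, γ^t·E[r] = 0.362500, running G = 0.612500
t=2: π = [0.1816, 0.2168, 0.2031, 0.3984], E[r] = 0.6973, γ^t·E[r] = 0.446250, running G = 1.058750
t=3: π = [0.1775, 0.2256, 0.2019, 0.3950], E[r] = 0.6526, γ^t·E[r] = 0.334125, running G = 1.392875
t=4: π = [0.1784, 0.2249, 0.2026, 0.3941], E[r] = 0.6511, γ^t·E[r] = 0.266700, running G = 1.659575
t=5: π = [0.1784, 0.2249, 0.2024, 0.3943], E[r] = 0.6522, γ^t·E[r] = 0.213698, running G = 1.873273
t=6: π = [0.1784, 0.2249, 0.2024, 0.3943], E[r] = 0.6522, γ^t·E[r] = 0.170977, running G = 2.044250
t=7: π = [0.1784, 0.2249, 0.2024, 0.3943], E[r] = 0.6522, γ^t·E[r] = 0.136770, running G = 2.181019

G = 2.1810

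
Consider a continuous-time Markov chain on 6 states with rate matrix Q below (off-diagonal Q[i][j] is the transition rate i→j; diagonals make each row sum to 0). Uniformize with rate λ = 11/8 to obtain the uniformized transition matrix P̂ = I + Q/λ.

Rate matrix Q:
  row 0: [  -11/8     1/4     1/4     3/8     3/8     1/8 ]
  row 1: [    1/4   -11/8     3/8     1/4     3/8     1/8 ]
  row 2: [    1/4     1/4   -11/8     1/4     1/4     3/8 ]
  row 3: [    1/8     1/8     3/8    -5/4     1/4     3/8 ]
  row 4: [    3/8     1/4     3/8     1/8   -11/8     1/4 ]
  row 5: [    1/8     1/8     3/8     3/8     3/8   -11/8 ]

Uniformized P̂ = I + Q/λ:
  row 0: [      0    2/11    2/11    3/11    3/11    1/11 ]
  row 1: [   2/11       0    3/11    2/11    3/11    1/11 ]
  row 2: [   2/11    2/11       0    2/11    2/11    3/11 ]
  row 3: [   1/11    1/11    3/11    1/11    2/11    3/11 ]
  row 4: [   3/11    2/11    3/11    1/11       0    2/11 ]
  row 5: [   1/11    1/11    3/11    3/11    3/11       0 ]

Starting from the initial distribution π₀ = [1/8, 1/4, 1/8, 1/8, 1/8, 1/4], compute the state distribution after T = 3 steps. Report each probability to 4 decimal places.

π = [0.1397, 0.1261, 0.2052, 0.1799, 0.1915, 0.1576]

t=0: π = [0.1250, 0.2500, 0.1250, 0.1250, 0.1250, 0.2500]
t=1: π = [0.1364, 0.1023, 0.2273, 0.1932, 0.2159, 0.1250]
t=2: π = [0.1477, 0.1343, 0.1983, 0.1684, 0.1756, 0.1756]
t=3: π = [0.1397, 0.1261, 0.2052, 0.1799, 0.1915, 0.1576]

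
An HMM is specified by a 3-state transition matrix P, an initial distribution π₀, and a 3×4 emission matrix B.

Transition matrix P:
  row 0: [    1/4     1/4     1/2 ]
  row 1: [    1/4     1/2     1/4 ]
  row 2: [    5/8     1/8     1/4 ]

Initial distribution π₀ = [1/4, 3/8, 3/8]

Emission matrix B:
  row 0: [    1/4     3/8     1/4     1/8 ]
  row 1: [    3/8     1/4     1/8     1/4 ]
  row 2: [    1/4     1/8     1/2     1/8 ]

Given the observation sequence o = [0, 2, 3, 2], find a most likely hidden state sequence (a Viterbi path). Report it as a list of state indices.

path = [1, 2, 0, 2]

t=0: δ = [6.250e-02, 1.406e-01, 9.375e-02]  (obs o_0=0)
t=1: δ = [1.465e-02, 8.789e-03, 1.758e-02]  ψ = [2, 1, 1]  (obs o_1=2)
t=2: δ = [1.373e-03, 1.099e-03, 9.155e-04]  ψ = [2, 1, 0]  (obs o_2=3)
t=3: δ = [1.431e-04, 6.866e-05, 3.433e-04]  ψ = [2, 1, 0]  (obs o_3=2)
backtrack: best end state = 2; path = [1, 2, 0, 2]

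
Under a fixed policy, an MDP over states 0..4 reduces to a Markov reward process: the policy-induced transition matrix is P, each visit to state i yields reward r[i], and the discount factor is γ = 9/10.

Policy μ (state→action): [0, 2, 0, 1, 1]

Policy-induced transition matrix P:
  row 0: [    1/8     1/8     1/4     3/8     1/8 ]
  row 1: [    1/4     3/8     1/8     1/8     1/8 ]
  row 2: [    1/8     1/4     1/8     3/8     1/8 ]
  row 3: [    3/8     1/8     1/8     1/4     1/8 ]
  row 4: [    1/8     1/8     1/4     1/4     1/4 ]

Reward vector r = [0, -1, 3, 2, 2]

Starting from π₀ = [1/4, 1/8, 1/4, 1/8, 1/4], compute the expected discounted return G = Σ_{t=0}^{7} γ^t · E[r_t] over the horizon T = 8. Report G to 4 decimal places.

G = 6.8806

t=0: π = [0.2500, 0.1250, 0.2500, 0.1250, 0.2500], E[r] = 1.3750, γ^t·E[r] = 1.375000, running G = 1.375000
t=1: π = [0.1719, 0.1875, 0.1875, 0.2969, 0.1563], E[r] = 1.2813, γ^t·E[r] = 1.153125, running G = 2.528125
t=2: π = [0.2227, 0.1953, 0.1660, 0.2715, 0.1445], E[r] = 1.1348, γ^t·E[r] = 0.919160, running G = 3.447285
t=3: π = [0.2173, 0.1946, 0.1709, 0.2742, 0.1431], E[r] = 1.1526, γ^t·E[r] = 0.840237, running G = 4.287522
t=4: π = [0.2179, 0.1950, 0.1700, 0.2742, 0.1429], E[r] = 1.1493, γ^t·E[r] = 0.754050, running G = 5.041572
t=5: π = [0.2179, 0.1950, 0.1701, 0.2741, 0.1429], E[r] = 1.1492, γ^t·E[r] = 0.678603, running G = 5.720175
t=6: π = [0.2179, 0.1950, 0.1701, 0.2741, 0.1429], E[r] = 1.1492, γ^t·E[r] = 0.610758, running G = 6.330933
t=7: π = [0.2179, 0.1950, 0.1701, 0.2741, 0.1429], E[r] = 1.1492, γ^t·E[r] = 0.549674, running G = 6.880607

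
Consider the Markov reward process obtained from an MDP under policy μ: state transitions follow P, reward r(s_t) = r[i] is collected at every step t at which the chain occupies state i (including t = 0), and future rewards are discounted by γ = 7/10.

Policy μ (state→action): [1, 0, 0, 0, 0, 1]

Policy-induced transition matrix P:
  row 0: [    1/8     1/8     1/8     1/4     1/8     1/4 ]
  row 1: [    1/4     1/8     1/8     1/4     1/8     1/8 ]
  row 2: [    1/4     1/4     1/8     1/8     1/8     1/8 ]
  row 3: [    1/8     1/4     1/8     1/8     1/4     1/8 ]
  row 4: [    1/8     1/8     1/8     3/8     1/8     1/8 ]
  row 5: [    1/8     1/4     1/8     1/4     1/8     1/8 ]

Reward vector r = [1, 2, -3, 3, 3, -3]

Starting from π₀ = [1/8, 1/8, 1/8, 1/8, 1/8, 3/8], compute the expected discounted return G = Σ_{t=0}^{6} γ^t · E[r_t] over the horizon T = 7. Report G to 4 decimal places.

G = 1.4200

t=0: π = [0.1250, 0.1250, 0.1250, 0.1250, 0.1250, 0.3750], E[r] = -0.3750, γ^t·E[r] = -0.375000, running G = -0.375000
t=1: π = [0.1563, 0.2031, 0.1250, 0.2344, 0.1406, 0.1406], E[r] = 0.8906, γ^t·E[r] = 0.623438, running G = 0.248438
t=2: π = [0.1660, 0.1875, 0.1250, 0.2227, 0.1543, 0.1445], E[r] = 0.8633, γ^t·E[r] = 0.423008, running G = 0.671445
t=3: π = [0.1641, 0.1865, 0.1250, 0.2258, 0.1528, 0.1458], E[r] = 0.8608, γ^t·E[r] = 0.295268, running G = 0.966713
t=4: π = [0.1639, 0.1871, 0.1250, 0.2253, 0.1532, 0.1455], E[r] = 0.8620, γ^t·E[r] = 0.206966, running G = 1.173679
t=5: π = [0.1640, 0.1870, 0.1250, 0.2254, 0.1532, 0.1455], E[r] = 0.8621, γ^t·E[r] = 0.144886, running G = 1.318565
t=6: π = [0.1640, 0.1870, 0.1250, 0.2253, 0.1532, 0.1455], E[r] = 0.8620, γ^t·E[r] = 0.101416, running G = 1.419981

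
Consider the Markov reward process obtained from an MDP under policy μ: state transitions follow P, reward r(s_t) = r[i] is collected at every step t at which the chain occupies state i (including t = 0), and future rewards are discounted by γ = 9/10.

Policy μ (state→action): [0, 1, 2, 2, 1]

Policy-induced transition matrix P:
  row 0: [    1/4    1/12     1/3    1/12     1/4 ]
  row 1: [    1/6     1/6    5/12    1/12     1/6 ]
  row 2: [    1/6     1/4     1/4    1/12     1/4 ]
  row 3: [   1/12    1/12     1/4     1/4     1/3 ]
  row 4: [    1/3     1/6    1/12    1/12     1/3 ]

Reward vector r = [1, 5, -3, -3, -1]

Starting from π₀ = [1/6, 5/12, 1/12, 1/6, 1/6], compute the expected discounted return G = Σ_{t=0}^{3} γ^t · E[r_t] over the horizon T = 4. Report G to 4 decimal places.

G = 0.3830

t=0: π = [0.1667, 0.4167, 0.0833, 0.1667, 0.1667], E[r] = 1.3333, γ^t·E[r] = 1.333333, running G = 1.333333
t=1: π = [0.1944, 0.1458, 0.3056, 0.1111, 0.2431], E[r] = -0.5694, γ^t·E[r] = -0.512500, running G = 0.820833
t=2: π = [0.2141, 0.1667, 0.2500, 0.1019, 0.2674], E[r] = -0.2755, γ^t·E[r] = -0.223125, running G = 0.597708
t=3: π = [0.2206, 0.1612, 0.2511, 0.1003, 0.2669], E[r] = -0.2946, γ^t·E[r] = -0.214734, running G = 0.382974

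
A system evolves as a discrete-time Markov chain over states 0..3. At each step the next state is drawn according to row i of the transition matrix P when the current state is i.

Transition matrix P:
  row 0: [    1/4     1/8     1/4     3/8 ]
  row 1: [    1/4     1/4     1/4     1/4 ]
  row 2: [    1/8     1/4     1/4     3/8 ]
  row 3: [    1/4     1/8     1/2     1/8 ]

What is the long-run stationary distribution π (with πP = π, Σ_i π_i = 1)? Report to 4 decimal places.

Balance equations π_j = Σ_i π_i·P[i][j]:
  π_0 = 1/4·π_0 + 1/4·π_1 + 1/8·π_2 + 1/4·π_3
  π_1 = 1/8·π_0 + 1/4·π_1 + 1/4·π_2 + 1/8·π_3
  π_2 = 1/4·π_0 + 1/4·π_1 + 1/4·π_2 + 1/2·π_3
  normalize: π_0 + π_1 + π_2 + π_3 = 1
Solving the linear system gives exactly π = [59/281, 53/281, 90/281, 79/281].

π = [0.2100, 0.1886, 0.3203, 0.2811]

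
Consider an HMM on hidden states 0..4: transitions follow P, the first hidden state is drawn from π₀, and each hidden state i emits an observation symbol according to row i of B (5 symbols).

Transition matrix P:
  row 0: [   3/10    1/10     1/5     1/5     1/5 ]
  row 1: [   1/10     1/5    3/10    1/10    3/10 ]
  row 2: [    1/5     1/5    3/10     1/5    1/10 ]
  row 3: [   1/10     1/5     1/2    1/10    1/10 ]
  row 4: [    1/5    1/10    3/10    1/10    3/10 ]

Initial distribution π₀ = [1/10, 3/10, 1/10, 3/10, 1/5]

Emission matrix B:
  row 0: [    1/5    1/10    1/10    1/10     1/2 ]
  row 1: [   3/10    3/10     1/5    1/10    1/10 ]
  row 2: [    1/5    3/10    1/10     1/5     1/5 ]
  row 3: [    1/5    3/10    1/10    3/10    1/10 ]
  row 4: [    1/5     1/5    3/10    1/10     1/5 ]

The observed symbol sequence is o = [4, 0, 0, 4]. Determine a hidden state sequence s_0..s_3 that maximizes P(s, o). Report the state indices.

path = [0, 0, 0, 0]

t=0: δ = [5.000e-02, 3.000e-02, 2.000e-02, 3.000e-02, 4.000e-02]  (obs o_0=4)
t=1: δ = [3.000e-03, 1.800e-03, 3.000e-03, 2.000e-03, 2.400e-03]  ψ = [0, 1, 3, 0, 4]  (obs o_1=0)
t=2: δ = [1.800e-04, 1.800e-04, 2.000e-04, 1.200e-04, 1.440e-04]  ψ = [0, 2, 3, 0, 4]  (obs o_2=0)
t=3: δ = [2.700e-05, 4.000e-06, 1.200e-05, 4.000e-06, 1.080e-05]  ψ = [0, 2, 2, 2, 1]  (obs o_3=4)
backtrack: best end state = 0; path = [0, 0, 0, 0]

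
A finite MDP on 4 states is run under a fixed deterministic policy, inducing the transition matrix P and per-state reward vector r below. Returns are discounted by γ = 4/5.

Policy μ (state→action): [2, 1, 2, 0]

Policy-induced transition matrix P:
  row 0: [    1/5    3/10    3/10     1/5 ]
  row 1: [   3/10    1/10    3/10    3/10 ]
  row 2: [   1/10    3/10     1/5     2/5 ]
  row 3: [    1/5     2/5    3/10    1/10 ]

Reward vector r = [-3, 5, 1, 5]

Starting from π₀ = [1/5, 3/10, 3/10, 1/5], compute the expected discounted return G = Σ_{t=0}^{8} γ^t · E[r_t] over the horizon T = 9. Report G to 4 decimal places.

t=0: π = [0.2000, 0.3000, 0.3000, 0.2000], E[r] = 2.2000, γ^t·E[r] = 2.200000, running G = 2.200000
t=1: π = [0.2000, 0.2600, 0.2700, 0.2700], E[r] = 2.3200, γ^t·E[r] = 1.856000, running G = 4.056000
t=2: π = [0.1990, 0.2750, 0.2730, 0.2530], E[r] = 2.3160, γ^t·E[r] = 1.482240, running G = 5.538240
t=3: π = [0.2002, 0.2703, 0.2727, 0.2568], E[r] = 2.3076, γ^t·E[r] = 1.181491, running G = 6.719731
t=4: π = [0.1998, 0.2716, 0.2727, 0.2559], E[r] = 2.3110, γ^t·E[r] = 0.946586, running G = 7.666317
t=5: π = [0.1999, 0.2713, 0.2727, 0.2561], E[r] = 2.3100, γ^t·E[r] = 0.756934, running G = 8.423251
t=6: π = [0.1999, 0.2714, 0.2727, 0.2561], E[r] = 2.3103, γ^t·E[r] = 0.605621, running G = 9.028872
t=7: π = [0.1999, 0.2713, 0.2727, 0.2561], E[r] = 2.3102, γ^t·E[r] = 0.484481, running G = 9.513353
t=8: π = [0.1999, 0.2713, 0.2727, 0.2561], E[r] = 2.3102, γ^t·E[r] = 0.387588, running G = 9.900941

G = 9.9009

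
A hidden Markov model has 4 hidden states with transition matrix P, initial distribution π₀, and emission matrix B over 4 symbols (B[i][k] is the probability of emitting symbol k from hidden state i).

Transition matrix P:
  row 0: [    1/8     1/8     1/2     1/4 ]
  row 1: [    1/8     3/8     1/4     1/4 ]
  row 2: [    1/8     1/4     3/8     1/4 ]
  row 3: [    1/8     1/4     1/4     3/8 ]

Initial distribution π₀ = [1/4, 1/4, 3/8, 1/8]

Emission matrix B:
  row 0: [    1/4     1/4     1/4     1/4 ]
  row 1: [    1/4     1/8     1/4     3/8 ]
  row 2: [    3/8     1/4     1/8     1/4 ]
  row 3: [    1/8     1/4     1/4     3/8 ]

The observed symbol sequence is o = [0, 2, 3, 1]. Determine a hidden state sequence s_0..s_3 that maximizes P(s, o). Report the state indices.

t=0: δ = [6.250e-02, 6.250e-02, 1.406e-01, 1.562e-02]  (obs o_0=0)
t=1: δ = [4.395e-03, 8.789e-03, 6.592e-03, 8.789e-03]  ψ = [2, 2, 2, 2]  (obs o_1=2)
t=2: δ = [2.747e-04, 1.236e-03, 6.180e-04, 1.236e-03]  ψ = [1, 1, 2, 3]  (obs o_2=3)
t=3: δ = [3.862e-05, 5.794e-05, 7.725e-05, 1.159e-04]  ψ = [1, 1, 1, 3]  (obs o_3=1)
backtrack: best end state = 3; path = [2, 3, 3, 3]

path = [2, 3, 3, 3]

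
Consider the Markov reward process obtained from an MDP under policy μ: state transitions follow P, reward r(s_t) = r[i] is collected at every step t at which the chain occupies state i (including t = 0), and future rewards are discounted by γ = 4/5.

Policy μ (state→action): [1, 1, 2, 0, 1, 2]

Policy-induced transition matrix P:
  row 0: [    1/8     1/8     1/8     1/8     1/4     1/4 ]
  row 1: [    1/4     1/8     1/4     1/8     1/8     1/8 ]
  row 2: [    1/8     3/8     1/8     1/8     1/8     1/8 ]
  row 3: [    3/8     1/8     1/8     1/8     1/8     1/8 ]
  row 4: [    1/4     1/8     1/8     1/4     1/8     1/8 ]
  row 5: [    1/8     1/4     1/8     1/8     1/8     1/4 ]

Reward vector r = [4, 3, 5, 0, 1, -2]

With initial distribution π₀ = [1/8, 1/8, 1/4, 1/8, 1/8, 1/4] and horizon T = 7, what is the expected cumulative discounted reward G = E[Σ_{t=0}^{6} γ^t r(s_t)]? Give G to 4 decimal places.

G = 7.3963

t=0: π = [0.1250, 0.1250, 0.2500, 0.1250, 0.1250, 0.2500], E[r] = 1.7500, γ^t·E[r] = 1.750000, running G = 1.750000
t=1: π = [0.1875, 0.2188, 0.1406, 0.1406, 0.1406, 0.1719], E[r] = 1.9063, γ^t·E[r] = 1.525000, running G = 3.275000
t=2: π = [0.2051, 0.1816, 0.1523, 0.1426, 0.1484, 0.1699], E[r] = 1.9355, γ^t·E[r] = 1.238750, running G = 4.513750
t=3: π = [0.2019, 0.1843, 0.1477, 0.1436, 0.1506, 0.1719], E[r] = 1.9060, γ^t·E[r] = 0.975875, running G = 5.489625
t=4: π = [0.2028, 0.1834, 0.1480, 0.1438, 0.1502, 0.1717], E[r] = 1.9083, γ^t·E[r] = 0.781625, running G = 6.271250
t=5: π = [0.2027, 0.1835, 0.1479, 0.1438, 0.1503, 0.1718], E[r] = 1.9074, γ^t·E[r] = 0.625029, running G = 6.896279
t=6: π = [0.2027, 0.1835, 0.1479, 0.1438, 0.1503, 0.1718], E[r] = 1.9075, γ^t·E[r] = 0.500027, running G = 7.396305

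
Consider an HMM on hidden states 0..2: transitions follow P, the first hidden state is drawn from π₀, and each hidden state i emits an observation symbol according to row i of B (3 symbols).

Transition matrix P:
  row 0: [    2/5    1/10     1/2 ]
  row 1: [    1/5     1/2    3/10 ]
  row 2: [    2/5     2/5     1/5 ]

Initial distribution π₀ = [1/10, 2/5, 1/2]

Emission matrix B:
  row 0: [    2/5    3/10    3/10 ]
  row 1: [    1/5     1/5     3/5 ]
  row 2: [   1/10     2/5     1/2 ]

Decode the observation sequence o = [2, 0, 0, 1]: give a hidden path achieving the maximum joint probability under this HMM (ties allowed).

path = [2, 0, 0, 2]

t=0: δ = [3.000e-02, 2.400e-01, 2.500e-01]  (obs o_0=2)
t=1: δ = [4.000e-02, 2.400e-02, 7.200e-03]  ψ = [2, 1, 1]  (obs o_1=0)
t=2: δ = [6.400e-03, 2.400e-03, 2.000e-03]  ψ = [0, 1, 0]  (obs o_2=0)
t=3: δ = [7.680e-04, 2.400e-04, 1.280e-03]  ψ = [0, 1, 0]  (obs o_3=1)
backtrack: best end state = 2; path = [2, 0, 0, 2]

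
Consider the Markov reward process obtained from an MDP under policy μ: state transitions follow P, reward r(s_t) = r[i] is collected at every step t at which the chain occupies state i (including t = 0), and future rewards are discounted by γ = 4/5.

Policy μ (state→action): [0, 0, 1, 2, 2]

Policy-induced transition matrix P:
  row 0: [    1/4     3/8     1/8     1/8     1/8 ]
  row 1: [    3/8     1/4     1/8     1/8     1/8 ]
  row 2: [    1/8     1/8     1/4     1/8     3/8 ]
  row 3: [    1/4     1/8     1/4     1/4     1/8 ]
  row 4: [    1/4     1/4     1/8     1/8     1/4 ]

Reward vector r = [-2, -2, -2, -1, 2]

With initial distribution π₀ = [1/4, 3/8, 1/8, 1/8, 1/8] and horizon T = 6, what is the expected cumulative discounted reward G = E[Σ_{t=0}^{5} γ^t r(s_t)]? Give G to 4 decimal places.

G = -4.4013

t=0: π = [0.2500, 0.3750, 0.1250, 0.1250, 0.1250], E[r] = -1.3750, γ^t·E[r] = -1.375000, running G = -1.375000
t=1: π = [0.2813, 0.2500, 0.1563, 0.1406, 0.1719], E[r] = -1.1719, γ^t·E[r] = -0.937500, running G = -2.312500
t=2: π = [0.2617, 0.2480, 0.1621, 0.1426, 0.1855], E[r] = -1.1152, γ^t·E[r] = -0.713750, running G = -3.026250
t=3: π = [0.2607, 0.2446, 0.1631, 0.1428, 0.1887], E[r] = -1.1023, γ^t·E[r] = -0.564375, running G = -3.590625
t=4: π = [0.2602, 0.2444, 0.1632, 0.1429, 0.1894], E[r] = -1.0997, γ^t·E[r] = -0.450438, running G = -4.041063
t=5: π = [0.2601, 0.2443, 0.1633, 0.1429, 0.1895], E[r] = -1.0992, γ^t·E[r] = -0.360194, running G = -4.401256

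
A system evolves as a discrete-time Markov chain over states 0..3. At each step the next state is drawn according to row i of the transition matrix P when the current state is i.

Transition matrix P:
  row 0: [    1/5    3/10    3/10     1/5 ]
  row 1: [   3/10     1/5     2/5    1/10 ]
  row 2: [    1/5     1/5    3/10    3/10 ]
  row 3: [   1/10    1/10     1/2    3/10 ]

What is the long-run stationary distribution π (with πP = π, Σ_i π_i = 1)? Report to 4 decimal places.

π = [0.1954, 0.1954, 0.3678, 0.2414]

Balance equations π_j = Σ_i π_i·P[i][j]:
  π_0 = 1/5·π_0 + 3/10·π_1 + 1/5·π_2 + 1/10·π_3
  π_1 = 3/10·π_0 + 1/5·π_1 + 1/5·π_2 + 1/10·π_3
  π_2 = 3/10·π_0 + 2/5·π_1 + 3/10·π_2 + 1/2·π_3
  normalize: π_0 + π_1 + π_2 + π_3 = 1
Solving the linear system gives exactly π = [17/87, 17/87, 32/87, 7/29].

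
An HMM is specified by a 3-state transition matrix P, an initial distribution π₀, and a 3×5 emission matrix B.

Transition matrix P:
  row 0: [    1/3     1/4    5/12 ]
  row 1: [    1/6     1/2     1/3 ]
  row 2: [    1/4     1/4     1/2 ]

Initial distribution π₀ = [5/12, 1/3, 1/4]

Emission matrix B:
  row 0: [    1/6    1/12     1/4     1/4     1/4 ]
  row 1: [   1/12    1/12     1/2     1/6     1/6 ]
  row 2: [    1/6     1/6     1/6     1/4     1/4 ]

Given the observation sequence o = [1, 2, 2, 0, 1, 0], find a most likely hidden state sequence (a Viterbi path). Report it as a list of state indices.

path = [1, 1, 1, 2, 2, 2]

t=0: δ = [3.472e-02, 2.778e-02, 4.167e-02]  (obs o_0=1)
t=1: δ = [2.894e-03, 6.944e-03, 3.472e-03]  ψ = [0, 1, 2]  (obs o_1=2)
t=2: δ = [2.894e-04, 1.736e-03, 3.858e-04]  ψ = [1, 1, 1]  (obs o_2=2)
t=3: δ = [4.823e-05, 7.234e-05, 9.645e-05]  ψ = [1, 1, 1]  (obs o_3=0)
t=4: δ = [2.009e-06, 3.014e-06, 8.038e-06]  ψ = [2, 1, 2]  (obs o_4=1)
t=5: δ = [3.349e-07, 1.674e-07, 6.698e-07]  ψ = [2, 2, 2]  (obs o_5=0)
backtrack: best end state = 2; path = [1, 1, 1, 2, 2, 2]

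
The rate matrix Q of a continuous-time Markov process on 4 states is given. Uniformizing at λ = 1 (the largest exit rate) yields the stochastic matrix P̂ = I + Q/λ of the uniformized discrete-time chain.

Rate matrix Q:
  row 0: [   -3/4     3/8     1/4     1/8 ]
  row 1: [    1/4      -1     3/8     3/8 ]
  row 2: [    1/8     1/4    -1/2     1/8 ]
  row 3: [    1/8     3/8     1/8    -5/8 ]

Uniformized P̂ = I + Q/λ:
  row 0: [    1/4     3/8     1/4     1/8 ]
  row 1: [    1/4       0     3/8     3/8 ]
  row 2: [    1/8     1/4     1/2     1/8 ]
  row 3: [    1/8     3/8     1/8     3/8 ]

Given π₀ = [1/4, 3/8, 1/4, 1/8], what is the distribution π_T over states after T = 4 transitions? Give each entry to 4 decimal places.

t=0: π = [0.2500, 0.3750, 0.2500, 0.1250]
t=1: π = [0.2031, 0.2031, 0.3438, 0.2500]
t=2: π = [0.1758, 0.2559, 0.3301, 0.2383]
t=3: π = [0.1790, 0.2378, 0.3347, 0.2485]
t=4: π = [0.1771, 0.2440, 0.3323, 0.2466]

π = [0.1771, 0.2440, 0.3323, 0.2466]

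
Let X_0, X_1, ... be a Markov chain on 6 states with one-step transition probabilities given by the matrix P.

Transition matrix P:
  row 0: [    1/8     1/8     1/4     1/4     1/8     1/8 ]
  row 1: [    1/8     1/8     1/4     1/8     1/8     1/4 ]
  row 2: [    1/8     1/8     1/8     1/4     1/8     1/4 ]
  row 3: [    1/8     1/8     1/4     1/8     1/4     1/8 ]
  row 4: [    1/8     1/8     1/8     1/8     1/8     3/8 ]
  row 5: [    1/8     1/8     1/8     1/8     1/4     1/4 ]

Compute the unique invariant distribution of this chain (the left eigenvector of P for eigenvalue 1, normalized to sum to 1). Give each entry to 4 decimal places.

Balance equations π_j = Σ_i π_i·P[i][j]:
  π_0 = 1/8·π_0 + 1/8·π_1 + 1/8·π_2 + 1/8·π_3 + 1/8·π_4 + 1/8·π_5
  π_1 = 1/8·π_0 + 1/8·π_1 + 1/8·π_2 + 1/8·π_3 + 1/8·π_4 + 1/8·π_5
  π_2 = 1/4·π_0 + 1/4·π_1 + 1/8·π_2 + 1/4·π_3 + 1/8·π_4 + 1/8·π_5
  π_3 = 1/4·π_0 + 1/8·π_1 + 1/4·π_2 + 1/8·π_3 + 1/8·π_4 + 1/8·π_5
  π_4 = 1/8·π_0 + 1/8·π_1 + 1/8·π_2 + 1/4·π_3 + 1/8·π_4 + 1/4·π_5
  normalize: π_0 + π_1 + π_2 + π_3 + π_4 + π_5 = 1
Solving the linear system gives exactly π = [1/8, 1/8, 89/504, 41/252, 793/4536, 535/2268].

π = [0.1250, 0.1250, 0.1766, 0.1627, 0.1748, 0.2359]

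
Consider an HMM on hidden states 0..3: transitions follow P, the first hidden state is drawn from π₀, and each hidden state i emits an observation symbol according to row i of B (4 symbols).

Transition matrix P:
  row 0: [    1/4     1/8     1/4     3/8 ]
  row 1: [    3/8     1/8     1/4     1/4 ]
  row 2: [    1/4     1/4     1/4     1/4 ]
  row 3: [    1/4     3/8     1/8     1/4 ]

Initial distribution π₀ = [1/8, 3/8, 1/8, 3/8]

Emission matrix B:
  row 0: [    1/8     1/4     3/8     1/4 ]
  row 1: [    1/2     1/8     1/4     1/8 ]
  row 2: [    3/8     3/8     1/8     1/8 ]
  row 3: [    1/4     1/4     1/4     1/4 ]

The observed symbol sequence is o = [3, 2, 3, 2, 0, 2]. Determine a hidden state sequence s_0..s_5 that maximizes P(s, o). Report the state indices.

t=0: δ = [3.125e-02, 4.688e-02, 1.562e-02, 9.375e-02]  (obs o_0=3)
t=1: δ = [8.789e-03, 8.789e-03, 1.465e-03, 5.859e-03]  ψ = [3, 3, 1, 3]  (obs o_1=2)
t=2: δ = [8.240e-04, 2.747e-04, 2.747e-04, 8.240e-04]  ψ = [1, 3, 0, 0]  (obs o_2=3)
t=3: δ = [7.725e-05, 7.725e-05, 2.575e-05, 7.725e-05]  ψ = [0, 3, 0, 0]  (obs o_3=2)
t=4: δ = [3.621e-06, 1.448e-05, 7.242e-06, 7.242e-06]  ψ = [1, 3, 0, 0]  (obs o_4=0)
t=5: δ = [2.037e-06, 6.789e-07, 4.526e-07, 9.052e-07]  ψ = [1, 3, 1, 1]  (obs o_5=2)
backtrack: best end state = 0; path = [3, 1, 0, 3, 1, 0]

path = [3, 1, 0, 3, 1, 0]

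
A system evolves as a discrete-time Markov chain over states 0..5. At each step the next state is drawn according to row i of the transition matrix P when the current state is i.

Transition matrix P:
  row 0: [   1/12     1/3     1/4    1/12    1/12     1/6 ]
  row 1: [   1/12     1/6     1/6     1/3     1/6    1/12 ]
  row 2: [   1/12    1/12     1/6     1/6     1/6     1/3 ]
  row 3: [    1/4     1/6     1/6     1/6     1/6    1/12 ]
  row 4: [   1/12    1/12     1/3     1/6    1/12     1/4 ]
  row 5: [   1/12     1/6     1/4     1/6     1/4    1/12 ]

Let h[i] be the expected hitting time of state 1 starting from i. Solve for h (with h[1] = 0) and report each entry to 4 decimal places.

First-step conditioning: h[1] = 0; for i ≠ 1, h[i] = 1 + Σ_k P[i][k]·h[k].
  h[0] = 1 + 1/12·h[0] + 1/4·h[2] + 1/12·h[3] + 1/12·h[4] + 1/6·h[5]
  h[2] = 1 + 1/12·h[0] + 1/6·h[2] + 1/6·h[3] + 1/6·h[4] + 1/3·h[5]
  h[3] = 1 + 1/4·h[0] + 1/6·h[2] + 1/6·h[3] + 1/6·h[4] + 1/12·h[5]
  h[4] = 1 + 1/12·h[0] + 1/3·h[2] + 1/6·h[3] + 1/12·h[4] + 1/4·h[5]
  h[5] = 1 + 1/12·h[0] + 1/4·h[2] + 1/6·h[3] + 1/4·h[4] + 1/12·h[5]
Solving the 5×5 linear system over states ≠ 1 gives exactly h = [264204/48535, 0, 343392/48535, 307272/48535, 345144/48535, 320616/48535] (h[1] = 0 is the target).

h = [5.4436, 0.0000, 7.0751, 6.3309, 7.1112, 6.6059]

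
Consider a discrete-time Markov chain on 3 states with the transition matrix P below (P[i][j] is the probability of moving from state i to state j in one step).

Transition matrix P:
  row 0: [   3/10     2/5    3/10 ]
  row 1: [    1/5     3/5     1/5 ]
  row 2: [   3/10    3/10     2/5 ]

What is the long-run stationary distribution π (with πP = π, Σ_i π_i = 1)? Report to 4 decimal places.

π = [0.2535, 0.4648, 0.2817]

Balance equations π_j = Σ_i π_i·P[i][j]:
  π_0 = 3/10·π_0 + 1/5·π_1 + 3/10·π_2
  π_1 = 2/5·π_0 + 3/5·π_1 + 3/10·π_2
  normalize: π_0 + π_1 + π_2 = 1
Solving the linear system gives exactly π = [18/71, 33/71, 20/71].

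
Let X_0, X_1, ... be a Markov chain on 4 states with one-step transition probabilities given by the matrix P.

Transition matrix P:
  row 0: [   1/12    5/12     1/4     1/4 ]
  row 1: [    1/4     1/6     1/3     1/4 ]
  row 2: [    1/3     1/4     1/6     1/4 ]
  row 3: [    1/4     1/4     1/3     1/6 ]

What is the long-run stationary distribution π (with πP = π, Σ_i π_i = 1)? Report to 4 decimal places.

Balance equations π_j = Σ_i π_i·P[i][j]:
  π_0 = 1/12·π_0 + 1/4·π_1 + 1/3·π_2 + 1/4·π_3
  π_1 = 5/12·π_0 + 1/6·π_1 + 1/4·π_2 + 1/4·π_3
  π_2 = 1/4·π_0 + 1/3·π_1 + 1/6·π_2 + 1/3·π_3
  normalize: π_0 + π_1 + π_2 + π_3 = 1
Solving the linear system gives exactly π = [46/197, 683/2561, 53/197, 3/13].

π = [0.2335, 0.2667, 0.2690, 0.2308]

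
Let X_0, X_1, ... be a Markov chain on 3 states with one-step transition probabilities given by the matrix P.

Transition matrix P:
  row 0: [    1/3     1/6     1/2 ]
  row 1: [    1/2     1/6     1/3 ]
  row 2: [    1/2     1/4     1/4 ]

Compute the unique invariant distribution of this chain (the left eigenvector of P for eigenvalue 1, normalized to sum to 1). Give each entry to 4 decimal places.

π = [0.4286, 0.1978, 0.3736]

Balance equations π_j = Σ_i π_i·P[i][j]:
  π_0 = 1/3·π_0 + 1/2·π_1 + 1/2·π_2
  π_1 = 1/6·π_0 + 1/6·π_1 + 1/4·π_2
  normalize: π_0 + π_1 + π_2 = 1
Solving the linear system gives exactly π = [3/7, 18/91, 34/91].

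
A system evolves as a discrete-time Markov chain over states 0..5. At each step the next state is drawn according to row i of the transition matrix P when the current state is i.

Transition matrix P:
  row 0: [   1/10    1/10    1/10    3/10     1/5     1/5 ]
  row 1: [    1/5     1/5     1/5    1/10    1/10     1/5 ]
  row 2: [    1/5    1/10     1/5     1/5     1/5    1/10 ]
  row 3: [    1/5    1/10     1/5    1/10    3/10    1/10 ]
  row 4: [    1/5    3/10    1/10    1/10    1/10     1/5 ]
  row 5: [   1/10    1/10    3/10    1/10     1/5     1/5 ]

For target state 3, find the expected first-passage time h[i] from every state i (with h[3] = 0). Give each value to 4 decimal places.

h = [5.4595, 6.5922, 5.9342, 0.0000, 6.6580, 6.6463]

First-step conditioning: h[3] = 0; for i ≠ 3, h[i] = 1 + Σ_k P[i][k]·h[k].
  h[0] = 1 + 1/10·h[0] + 1/10·h[1] + 1/10·h[2] + 1/5·h[4] + 1/5·h[5]
  h[1] = 1 + 1/5·h[0] + 1/5·h[1] + 1/5·h[2] + 1/10·h[4] + 1/5·h[5]
  h[2] = 1 + 1/5·h[0] + 1/10·h[1] + 1/5·h[2] + 1/5·h[4] + 1/10·h[5]
  h[4] = 1 + 1/5·h[0] + 3/10·h[1] + 1/10·h[2] + 1/10·h[4] + 1/5·h[5]
  h[5] = 1 + 1/10·h[0] + 1/10·h[1] + 3/10·h[2] + 1/5·h[4] + 1/5·h[5]
Solving the 5×5 linear system over states ≠ 3 gives exactly h = [202/37, 5610/851, 5050/851, 0, 5666/851, 5656/851] (h[3] = 0 is the target).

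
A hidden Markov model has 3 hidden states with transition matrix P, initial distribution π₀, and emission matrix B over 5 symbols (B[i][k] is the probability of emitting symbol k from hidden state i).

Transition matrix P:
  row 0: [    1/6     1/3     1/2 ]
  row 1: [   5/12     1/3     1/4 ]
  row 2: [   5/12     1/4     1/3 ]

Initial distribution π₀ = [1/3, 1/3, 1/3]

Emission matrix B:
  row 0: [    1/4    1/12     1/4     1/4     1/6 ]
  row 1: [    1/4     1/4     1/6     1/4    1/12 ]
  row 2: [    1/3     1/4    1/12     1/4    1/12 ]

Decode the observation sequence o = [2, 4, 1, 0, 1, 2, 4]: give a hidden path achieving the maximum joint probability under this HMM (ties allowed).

path = [1, 0, 2, 0, 2, 0, 2]

t=0: δ = [8.333e-02, 5.556e-02, 2.778e-02]  (obs o_0=2)
t=1: δ = [3.858e-03, 2.315e-03, 3.472e-03]  ψ = [1, 0, 0]  (obs o_1=4)
t=2: δ = [1.206e-04, 3.215e-04, 4.823e-04]  ψ = [2, 0, 0]  (obs o_2=1)
t=3: δ = [5.023e-05, 3.014e-05, 5.358e-05]  ψ = [2, 2, 2]  (obs o_3=0)
t=4: δ = [1.861e-06, 4.186e-06, 6.279e-06]  ψ = [2, 0, 0]  (obs o_4=1)
t=5: δ = [6.541e-07, 2.616e-07, 1.744e-07]  ψ = [2, 2, 2]  (obs o_5=2)
t=6: δ = [1.817e-08, 1.817e-08, 2.725e-08]  ψ = [0, 0, 0]  (obs o_6=4)
backtrack: best end state = 2; path = [1, 0, 2, 0, 2, 0, 2]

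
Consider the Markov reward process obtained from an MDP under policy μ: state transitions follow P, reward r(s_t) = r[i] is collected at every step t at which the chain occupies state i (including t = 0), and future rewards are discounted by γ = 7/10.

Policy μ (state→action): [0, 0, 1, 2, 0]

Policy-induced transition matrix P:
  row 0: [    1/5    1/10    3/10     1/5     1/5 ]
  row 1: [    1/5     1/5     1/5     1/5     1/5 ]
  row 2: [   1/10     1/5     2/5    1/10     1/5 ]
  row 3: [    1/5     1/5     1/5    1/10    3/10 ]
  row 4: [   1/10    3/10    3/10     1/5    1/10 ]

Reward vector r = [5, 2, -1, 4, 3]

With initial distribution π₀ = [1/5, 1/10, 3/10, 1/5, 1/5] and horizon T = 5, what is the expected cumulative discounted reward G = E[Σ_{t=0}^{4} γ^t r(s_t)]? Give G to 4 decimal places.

G = 5.9614

t=0: π = [0.2000, 0.1000, 0.3000, 0.2000, 0.2000], E[r] = 2.3000, γ^t·E[r] = 2.300000, running G = 2.300000
t=1: π = [0.1500, 0.2000, 0.3000, 0.1500, 0.2000], E[r] = 2.0500, γ^t·E[r] = 1.435000, running G = 3.735000
t=2: π = [0.1500, 0.2050, 0.2950, 0.1550, 0.1950], E[r] = 2.0700, γ^t·E[r] = 1.014300, running G = 4.749300
t=3: π = [0.1510, 0.2045, 0.2935, 0.1550, 0.1960], E[r] = 2.0785, γ^t·E[r] = 0.712926, running G = 5.462226
t=4: π = [0.1511, 0.2045, 0.2934, 0.1552, 0.1959], E[r] = 2.0792, γ^t·E[r] = 0.499204, running G = 5.961429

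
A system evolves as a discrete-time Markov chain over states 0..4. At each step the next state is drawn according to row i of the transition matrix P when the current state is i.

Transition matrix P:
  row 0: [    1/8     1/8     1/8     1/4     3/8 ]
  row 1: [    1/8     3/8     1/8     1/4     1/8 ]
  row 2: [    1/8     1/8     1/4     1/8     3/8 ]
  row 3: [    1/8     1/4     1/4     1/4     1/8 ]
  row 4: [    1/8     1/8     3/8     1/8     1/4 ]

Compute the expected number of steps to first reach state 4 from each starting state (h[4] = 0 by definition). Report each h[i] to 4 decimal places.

First-step conditioning: h[4] = 0; for i ≠ 4, h[i] = 1 + Σ_k P[i][k]·h[k].
  h[0] = 1 + 1/8·h[0] + 1/8·h[1] + 1/8·h[2] + 1/4·h[3]
  h[1] = 1 + 1/8·h[0] + 3/8·h[1] + 1/8·h[2] + 1/4·h[3]
  h[2] = 1 + 1/8·h[0] + 1/8·h[1] + 1/4·h[2] + 1/8·h[3]
  h[3] = 1 + 1/8·h[0] + 1/4·h[1] + 1/4·h[2] + 1/4·h[3]
Solving the 4×4 linear system over states ≠ 4 gives exactly h = [1368/365, 1824/365, 1312/365, 352/73, 0] (h[4] = 0 is the target).

h = [3.7479, 4.9973, 3.5945, 4.8219, 0.0000]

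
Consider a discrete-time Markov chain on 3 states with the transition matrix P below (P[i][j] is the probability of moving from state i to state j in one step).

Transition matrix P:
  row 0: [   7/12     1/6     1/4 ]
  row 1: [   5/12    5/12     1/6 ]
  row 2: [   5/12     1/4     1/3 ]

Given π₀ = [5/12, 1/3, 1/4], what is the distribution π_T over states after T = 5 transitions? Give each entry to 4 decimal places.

t=0: π = [0.4167, 0.3333, 0.2500]
t=1: π = [0.4861, 0.2708, 0.2431]
t=2: π = [0.4977, 0.2546, 0.2477]
t=3: π = [0.4996, 0.2510, 0.2494]
t=4: π = [0.4999, 0.2502, 0.2499]
t=5: π = [0.5000, 0.2500, 0.2500]

π = [0.5000, 0.2500, 0.2500]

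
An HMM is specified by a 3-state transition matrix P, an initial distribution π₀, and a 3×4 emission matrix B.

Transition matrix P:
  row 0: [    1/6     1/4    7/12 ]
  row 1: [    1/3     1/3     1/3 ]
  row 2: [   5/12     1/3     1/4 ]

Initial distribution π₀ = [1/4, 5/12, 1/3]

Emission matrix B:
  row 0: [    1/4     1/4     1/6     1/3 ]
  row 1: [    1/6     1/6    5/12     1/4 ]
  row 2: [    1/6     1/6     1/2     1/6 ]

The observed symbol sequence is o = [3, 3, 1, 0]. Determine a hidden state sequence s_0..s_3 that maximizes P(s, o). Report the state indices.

path = [1, 0, 2, 0]

t=0: δ = [8.333e-02, 1.042e-01, 5.556e-02]  (obs o_0=3)
t=1: δ = [1.157e-02, 8.681e-03, 8.102e-03]  ψ = [1, 1, 0]  (obs o_1=3)
t=2: δ = [8.439e-04, 4.823e-04, 1.125e-03]  ψ = [2, 0, 0]  (obs o_2=1)
t=3: δ = [1.172e-04, 6.251e-05, 8.205e-05]  ψ = [2, 2, 0]  (obs o_3=0)
backtrack: best end state = 0; path = [1, 0, 2, 0]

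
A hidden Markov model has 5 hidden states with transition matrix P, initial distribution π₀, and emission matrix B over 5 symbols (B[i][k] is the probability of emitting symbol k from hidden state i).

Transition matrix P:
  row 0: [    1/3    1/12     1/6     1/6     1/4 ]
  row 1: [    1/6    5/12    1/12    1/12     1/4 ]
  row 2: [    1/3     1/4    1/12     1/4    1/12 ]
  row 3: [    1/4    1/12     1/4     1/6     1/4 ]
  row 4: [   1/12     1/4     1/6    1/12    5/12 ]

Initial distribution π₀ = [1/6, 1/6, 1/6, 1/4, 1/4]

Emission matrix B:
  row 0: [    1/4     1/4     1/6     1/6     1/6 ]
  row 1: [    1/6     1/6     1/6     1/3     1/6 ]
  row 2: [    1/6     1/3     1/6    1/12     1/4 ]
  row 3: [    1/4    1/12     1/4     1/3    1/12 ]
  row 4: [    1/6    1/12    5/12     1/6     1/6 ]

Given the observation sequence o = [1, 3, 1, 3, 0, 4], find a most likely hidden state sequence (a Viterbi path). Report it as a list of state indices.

path = [2, 1, 1, 1, 1, 1]

t=0: δ = [4.167e-02, 2.778e-02, 5.556e-02, 2.083e-02, 2.083e-02]  (obs o_0=1)
t=1: δ = [3.086e-03, 4.630e-03, 5.787e-04, 4.630e-03, 1.736e-03]  ψ = [2, 2, 0, 2, 0]  (obs o_1=3)
t=2: δ = [2.894e-04, 3.215e-04, 3.858e-04, 6.430e-05, 9.645e-05]  ψ = [3, 1, 3, 3, 1]  (obs o_2=1)
t=3: δ = [2.143e-05, 4.465e-05, 4.019e-06, 3.215e-05, 1.340e-05]  ψ = [2, 1, 0, 2, 1]  (obs o_3=3)
t=4: δ = [2.009e-06, 3.101e-06, 1.340e-06, 1.340e-06, 1.861e-06]  ψ = [3, 1, 3, 3, 1]  (obs o_4=0)
t=5: δ = [1.116e-07, 2.153e-07, 8.372e-08, 2.791e-08, 1.292e-07]  ψ = [0, 1, 0, 0, 1]  (obs o_5=4)
backtrack: best end state = 1; path = [2, 1, 1, 1, 1, 1]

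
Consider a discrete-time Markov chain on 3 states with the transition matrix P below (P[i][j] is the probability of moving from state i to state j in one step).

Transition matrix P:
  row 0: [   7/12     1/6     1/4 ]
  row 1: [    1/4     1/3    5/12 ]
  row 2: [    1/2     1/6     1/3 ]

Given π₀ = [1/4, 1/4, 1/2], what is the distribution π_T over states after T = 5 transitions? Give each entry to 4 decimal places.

π = [0.4909, 0.2000, 0.3091]

t=0: π = [0.2500, 0.2500, 0.5000]
t=1: π = [0.4583, 0.2083, 0.3333]
t=2: π = [0.4861, 0.2014, 0.3125]
t=3: π = [0.4902, 0.2002, 0.3096]
t=4: π = [0.4908, 0.2000, 0.3092]
t=5: π = [0.4909, 0.2000, 0.3091]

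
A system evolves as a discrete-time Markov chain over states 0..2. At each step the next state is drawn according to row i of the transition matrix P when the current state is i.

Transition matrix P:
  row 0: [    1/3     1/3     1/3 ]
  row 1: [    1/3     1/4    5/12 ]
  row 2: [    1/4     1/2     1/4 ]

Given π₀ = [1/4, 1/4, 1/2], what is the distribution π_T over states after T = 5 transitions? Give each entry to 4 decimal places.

π = [0.3054, 0.3593, 0.3353]

t=0: π = [0.2500, 0.2500, 0.5000]
t=1: π = [0.2917, 0.3958, 0.3125]
t=2: π = [0.3073, 0.3524, 0.3403]
t=3: π = [0.3050, 0.3607, 0.3343]
t=4: π = [0.3055, 0.3590, 0.3355]
t=5: π = [0.3054, 0.3593, 0.3353]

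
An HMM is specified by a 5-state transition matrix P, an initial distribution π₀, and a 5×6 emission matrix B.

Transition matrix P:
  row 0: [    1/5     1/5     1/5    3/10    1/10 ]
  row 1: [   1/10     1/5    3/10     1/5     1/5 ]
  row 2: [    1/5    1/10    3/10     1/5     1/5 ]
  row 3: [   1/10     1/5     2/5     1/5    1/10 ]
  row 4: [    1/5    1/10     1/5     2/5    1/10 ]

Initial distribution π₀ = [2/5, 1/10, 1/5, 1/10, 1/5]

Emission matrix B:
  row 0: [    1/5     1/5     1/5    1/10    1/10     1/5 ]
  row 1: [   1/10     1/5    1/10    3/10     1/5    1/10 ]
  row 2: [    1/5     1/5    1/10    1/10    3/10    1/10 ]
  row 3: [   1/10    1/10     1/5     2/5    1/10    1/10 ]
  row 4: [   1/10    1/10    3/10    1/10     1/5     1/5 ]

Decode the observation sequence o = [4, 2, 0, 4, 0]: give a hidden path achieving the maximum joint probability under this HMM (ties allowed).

path = [4, 3, 2, 2, 2]

t=0: δ = [4.000e-02, 2.000e-02, 6.000e-02, 1.000e-02, 4.000e-02]  (obs o_0=4)
t=1: δ = [2.400e-03, 8.000e-04, 1.800e-03, 3.200e-03, 3.600e-03]  ψ = [2, 0, 2, 4, 2]  (obs o_1=2)
t=2: δ = [1.440e-04, 6.400e-05, 2.560e-04, 1.440e-04, 3.600e-05]  ψ = [4, 3, 3, 4, 2]  (obs o_2=0)
t=3: δ = [5.120e-06, 5.760e-06, 2.304e-05, 5.120e-06, 1.024e-05]  ψ = [2, 0, 2, 2, 2]  (obs o_3=4)
t=4: δ = [9.216e-07, 2.304e-07, 1.382e-06, 4.608e-07, 4.608e-07]  ψ = [2, 2, 2, 2, 2]  (obs o_4=0)
backtrack: best end state = 2; path = [4, 3, 2, 2, 2]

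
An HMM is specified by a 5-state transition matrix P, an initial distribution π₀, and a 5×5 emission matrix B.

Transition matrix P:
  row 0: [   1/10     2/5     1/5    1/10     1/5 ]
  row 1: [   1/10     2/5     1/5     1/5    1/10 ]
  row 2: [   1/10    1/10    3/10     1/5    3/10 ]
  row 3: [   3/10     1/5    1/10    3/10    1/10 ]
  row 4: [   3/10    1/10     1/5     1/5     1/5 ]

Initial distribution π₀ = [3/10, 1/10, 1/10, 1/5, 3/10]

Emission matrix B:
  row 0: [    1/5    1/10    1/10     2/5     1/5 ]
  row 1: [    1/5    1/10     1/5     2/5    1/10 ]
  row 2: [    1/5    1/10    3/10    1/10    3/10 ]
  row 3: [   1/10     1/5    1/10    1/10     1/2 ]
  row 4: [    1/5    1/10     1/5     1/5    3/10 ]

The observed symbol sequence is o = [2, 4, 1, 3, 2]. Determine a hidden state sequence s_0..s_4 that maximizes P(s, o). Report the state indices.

t=0: δ = [3.000e-02, 2.000e-02, 3.000e-02, 2.000e-02, 6.000e-02]  (obs o_0=2)
t=1: δ = [3.600e-03, 1.200e-03, 3.600e-03, 6.000e-03, 3.600e-03]  ψ = [4, 0, 4, 4, 4]  (obs o_1=4)
t=2: δ = [1.800e-04, 1.440e-04, 1.080e-04, 3.600e-04, 1.080e-04]  ψ = [3, 0, 2, 3, 2]  (obs o_2=1)
t=3: δ = [4.320e-05, 2.880e-05, 3.600e-06, 1.080e-05, 7.200e-06]  ψ = [3, 0, 0, 3, 0]  (obs o_3=3)
t=4: δ = [4.320e-07, 3.456e-06, 2.592e-06, 5.760e-07, 1.728e-06]  ψ = [0, 0, 0, 1, 0]  (obs o_4=2)
backtrack: best end state = 1; path = [4, 3, 3, 0, 1]

path = [4, 3, 3, 0, 1]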